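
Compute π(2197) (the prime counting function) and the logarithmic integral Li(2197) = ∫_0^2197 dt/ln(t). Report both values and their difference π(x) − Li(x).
π(2197) = 327;  Li(2197) ≈ 340.57;  π(x) − Li(x) ≈ -13.57.

Direct count of primes ≤ 2197 gives π(2197) = 327. Numerical evaluation of the logarithmic integral gives Li(2197) ≈ 340.57. The difference π(x) − Li(x) ≈ -13.57 is typically negative for small/moderate x (Li(x) overestimates), though Littlewood's theorem shows this sign changes infinitely often.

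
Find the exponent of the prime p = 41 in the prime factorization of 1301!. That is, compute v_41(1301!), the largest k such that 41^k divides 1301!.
v_41(1301!) = 31

Legendre's formula: v_p(n!) = Σ_{k ≥ 1} ⌊n / p^k⌋. For p = 41, n = 1301, the terms are:
  ⌊1301/41^1⌋ = ⌊1301/41⌋ = 31
(the next term ⌊1301/41^2⌋ = 0, terminating the sum). Summing: v_41(1301!) = 31 = 31.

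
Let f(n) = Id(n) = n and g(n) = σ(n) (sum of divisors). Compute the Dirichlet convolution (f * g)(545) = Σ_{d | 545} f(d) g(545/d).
(Id * σ)(545) = 2409

Divisors of 545: [1, 5, 109, 545]. For each d | 545:
  d = 1: Id(1) · σ(545/1) = 1 · 660 = 660
  d = 5: Id(5) · σ(545/5) = 5 · 110 = 550
  d = 109: Id(109) · σ(545/109) = 109 · 6 = 654
  d = 545: Id(545) · σ(545/545) = 545 · 1 = 545
Summing: (Id * σ)(545) = 660 + 550 + 654 + 545 = 2409.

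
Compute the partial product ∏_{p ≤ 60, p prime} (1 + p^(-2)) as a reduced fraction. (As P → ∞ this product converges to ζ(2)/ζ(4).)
∏ = 18792194413340635040000000000/12404819654958314061063105597

The primes p ≤ 60 are [2, 3, 5, 7, 11, 13, 17, 19, 23, 29, 31, 37, 41, 43, 47, 53, 59]. For each, (1 + 1/p^2) = (p^2 + 1)/p^2. Multiplying these fractions over p ∈ [2, 3, 5, 7, 11, 13, 17, 19, 23, 29, 31, 37, 41, 43, 47, 53, 59] gives 18792194413340635040000000000/12404819654958314061063105597. (In the limit P → ∞ this tends to ζ(2)/ζ(4).)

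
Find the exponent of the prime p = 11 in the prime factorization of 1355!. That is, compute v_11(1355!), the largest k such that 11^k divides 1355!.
v_11(1355!) = 135

Legendre's formula: v_p(n!) = Σ_{k ≥ 1} ⌊n / p^k⌋. For p = 11, n = 1355, the terms are:
  ⌊1355/11^1⌋ = ⌊1355/11⌋ = 123
  ⌊1355/11^2⌋ = ⌊1355/121⌋ = 11
  ⌊1355/11^3⌋ = ⌊1355/1331⌋ = 1
(the next term ⌊1355/11^4⌋ = 0, terminating the sum). Summing: v_11(1355!) = 123 + 11 + 1 = 135.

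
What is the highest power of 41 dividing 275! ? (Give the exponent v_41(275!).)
v_41(275!) = 6

Legendre's formula: v_p(n!) = Σ_{k ≥ 1} ⌊n / p^k⌋. For p = 41, n = 275, the terms are:
  ⌊275/41^1⌋ = ⌊275/41⌋ = 6
(the next term ⌊275/41^2⌋ = 0, terminating the sum). Summing: v_41(275!) = 6 = 6.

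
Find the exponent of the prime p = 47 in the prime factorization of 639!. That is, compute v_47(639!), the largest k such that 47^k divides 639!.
v_47(639!) = 13

Legendre's formula: v_p(n!) = Σ_{k ≥ 1} ⌊n / p^k⌋. For p = 47, n = 639, the terms are:
  ⌊639/47^1⌋ = ⌊639/47⌋ = 13
(the next term ⌊639/47^2⌋ = 0, terminating the sum). Summing: v_47(639!) = 13 = 13.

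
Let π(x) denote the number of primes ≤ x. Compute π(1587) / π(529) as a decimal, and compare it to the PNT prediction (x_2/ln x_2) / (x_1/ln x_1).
π(1587)/π(529) = 250/99 ≈ 2.5253;  PNT prediction ≈ 2.5528.

π(529) = 99 and π(1587) = 250, so π(1587)/π(529) ≈ 2.5253. The PNT-predicted ratio is (1587/ln(1587)) / (529/ln(529)) ≈ 2.5528. The two agree to within a few percent, as expected.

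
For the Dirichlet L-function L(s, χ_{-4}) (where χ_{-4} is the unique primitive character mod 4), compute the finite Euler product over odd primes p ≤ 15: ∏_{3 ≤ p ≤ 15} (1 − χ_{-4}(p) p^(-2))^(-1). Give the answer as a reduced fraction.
∏ = 143143/156160

The odd primes p ≤ 15 are [3, 5, 7, 11, 13]. For each, χ(p) = 1 if p ≡ 1 mod 4, χ(p) = −1 if p ≡ 3 mod 4. Taking (1 − χ(p)/p^2)^(-1) = p^2/(p^2 − χ(p)): (1 − (-1)/3^2)^(-1) · (1 − (1)/5^2)^(-1) · (1 − (-1)/7^2)^(-1) · (1 − (-1)/11^2)^(-1) · (1 − (1)/13^2)^(-1) = 143143/156160.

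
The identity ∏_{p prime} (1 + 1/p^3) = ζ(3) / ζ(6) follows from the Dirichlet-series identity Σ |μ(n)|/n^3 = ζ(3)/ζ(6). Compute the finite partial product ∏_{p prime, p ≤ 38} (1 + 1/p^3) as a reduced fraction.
∏ = 286534261786467003531264/242522905429175749176095

The primes p ≤ 38 are [2, 3, 5, 7, 11, 13, 17, 19, 23, 29, 31, 37]. For each, (1 + 1/p^3) = (p^3 + 1)/p^3. Multiplying these fractions over p ∈ [2, 3, 5, 7, 11, 13, 17, 19, 23, 29, 31, 37] gives 286534261786467003531264/242522905429175749176095. (In the limit P → ∞ this tends to ζ(3)/ζ(6).)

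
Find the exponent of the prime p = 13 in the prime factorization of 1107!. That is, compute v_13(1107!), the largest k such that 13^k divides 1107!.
v_13(1107!) = 91

Legendre's formula: v_p(n!) = Σ_{k ≥ 1} ⌊n / p^k⌋. For p = 13, n = 1107, the terms are:
  ⌊1107/13^1⌋ = ⌊1107/13⌋ = 85
  ⌊1107/13^2⌋ = ⌊1107/169⌋ = 6
(the next term ⌊1107/13^3⌋ = 0, terminating the sum). Summing: v_13(1107!) = 85 + 6 = 91.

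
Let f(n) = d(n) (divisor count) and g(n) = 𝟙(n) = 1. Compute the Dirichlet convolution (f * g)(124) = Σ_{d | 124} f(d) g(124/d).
(d * 𝟙)(124) = 18

Divisors of 124: [1, 2, 4, 31, 62, 124]. For each d | 124:
  d = 1: d(1) · 𝟙(124/1) = 1 · 1 = 1
  d = 2: d(2) · 𝟙(124/2) = 2 · 1 = 2
  d = 4: d(4) · 𝟙(124/4) = 3 · 1 = 3
  d = 31: d(31) · 𝟙(124/31) = 2 · 1 = 2
  d = 62: d(62) · 𝟙(124/62) = 4 · 1 = 4
  d = 124: d(124) · 𝟙(124/124) = 6 · 1 = 6
Summing: (d * 𝟙)(124) = 1 + 2 + 3 + 2 + 4 + 6 = 18.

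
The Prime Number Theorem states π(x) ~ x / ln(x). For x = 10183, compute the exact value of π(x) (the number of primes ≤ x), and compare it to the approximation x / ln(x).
π(10183) = 1251;  x/ln(x) ≈ 1103.43;  relative error ≈ 11.80%.

Directly count primes up to 10183: π(10183) = 1251. The PNT approximation gives 10183/ln(10183) ≈ 10183/9.22847 ≈ 1103.43. Relative error (π(x) − x/ln(x)) / π(x) ≈ 11.80%; the approximation is known to undercount slightly (Li(x) is a better estimate).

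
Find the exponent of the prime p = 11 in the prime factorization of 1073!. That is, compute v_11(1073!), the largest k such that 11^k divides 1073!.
v_11(1073!) = 105

Legendre's formula: v_p(n!) = Σ_{k ≥ 1} ⌊n / p^k⌋. For p = 11, n = 1073, the terms are:
  ⌊1073/11^1⌋ = ⌊1073/11⌋ = 97
  ⌊1073/11^2⌋ = ⌊1073/121⌋ = 8
(the next term ⌊1073/11^3⌋ = 0, terminating the sum). Summing: v_11(1073!) = 97 + 8 = 105.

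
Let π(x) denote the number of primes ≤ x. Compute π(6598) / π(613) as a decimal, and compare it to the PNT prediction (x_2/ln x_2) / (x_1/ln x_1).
π(6598)/π(613) = 852/112 ≈ 7.6071;  PNT prediction ≈ 7.8553.

π(613) = 112 and π(6598) = 852, so π(6598)/π(613) ≈ 7.6071. The PNT-predicted ratio is (6598/ln(6598)) / (613/ln(613)) ≈ 7.8553. The two agree to within a few percent, as expected.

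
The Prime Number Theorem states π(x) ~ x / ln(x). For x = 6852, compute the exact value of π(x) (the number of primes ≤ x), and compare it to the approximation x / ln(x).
π(6852) = 881;  x/ln(x) ≈ 775.79;  relative error ≈ 11.94%.

Directly count primes up to 6852: π(6852) = 881. The PNT approximation gives 6852/ln(6852) ≈ 6852/8.83230 ≈ 775.79. Relative error (π(x) − x/ln(x)) / π(x) ≈ 11.94%; the approximation is known to undercount slightly (Li(x) is a better estimate).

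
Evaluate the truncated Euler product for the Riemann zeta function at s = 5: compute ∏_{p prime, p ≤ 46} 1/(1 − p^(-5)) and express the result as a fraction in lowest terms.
∏ = 1572482291224969810929353517600303098269844539827384419450979869/1516482033755337998564749447506198249900022724140786873799147520

The primes p ≤ 46 are [2, 3, 5, 7, 11, 13, 17, 19, 23, 29, 31, 37, 41, 43]. For each prime, (1 − 1/p^5)^(-1) = p^5 / (p^5 − 1). The product is (1 − 1/2^5)^(-1), (1 − 1/3^5)^(-1), (1 − 1/5^5)^(-1), (1 − 1/7^5)^(-1), (1 − 1/11^5)^(-1), (1 − 1/13^5)^(-1), (1 − 1/17^5)^(-1), (1 − 1/19^5)^(-1), (1 − 1/23^5)^(-1), (1 − 1/29^5)^(-1), (1 − 1/31^5)^(-1), (1 − 1/37^5)^(-1), (1 − 1/41^5)^(-1), (1 − 1/43^5)^(-1) = ∏ p^5 / (p^5 − 1) = 1572482291224969810929353517600303098269844539827384419450979869/1516482033755337998564749447506198249900022724140786873799147520.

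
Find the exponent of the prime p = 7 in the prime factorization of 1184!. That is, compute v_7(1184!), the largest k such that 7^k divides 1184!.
v_7(1184!) = 196

Legendre's formula: v_p(n!) = Σ_{k ≥ 1} ⌊n / p^k⌋. For p = 7, n = 1184, the terms are:
  ⌊1184/7^1⌋ = ⌊1184/7⌋ = 169
  ⌊1184/7^2⌋ = ⌊1184/49⌋ = 24
  ⌊1184/7^3⌋ = ⌊1184/343⌋ = 3
(the next term ⌊1184/7^4⌋ = 0, terminating the sum). Summing: v_7(1184!) = 169 + 24 + 3 = 196.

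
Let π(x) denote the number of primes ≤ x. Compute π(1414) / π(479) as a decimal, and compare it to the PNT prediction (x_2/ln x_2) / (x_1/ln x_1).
π(1414)/π(479) = 223/92 ≈ 2.4239;  PNT prediction ≈ 2.5115.

π(479) = 92 and π(1414) = 223, so π(1414)/π(479) ≈ 2.4239. The PNT-predicted ratio is (1414/ln(1414)) / (479/ln(479)) ≈ 2.5115. The two agree to within a few percent, as expected.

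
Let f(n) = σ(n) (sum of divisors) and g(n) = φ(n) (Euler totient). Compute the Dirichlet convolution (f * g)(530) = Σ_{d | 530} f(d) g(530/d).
(σ * φ)(530) = 4240

Divisors of 530: [1, 2, 5, 10, 53, 106, 265, 530]. For each d | 530:
  d = 1: σ(1) · φ(530/1) = 1 · 208 = 208
  d = 2: σ(2) · φ(530/2) = 3 · 208 = 624
  d = 5: σ(5) · φ(530/5) = 6 · 52 = 312
  d = 10: σ(10) · φ(530/10) = 18 · 52 = 936
  d = 53: σ(53) · φ(530/53) = 54 · 4 = 216
  d = 106: σ(106) · φ(530/106) = 162 · 4 = 648
  d = 265: σ(265) · φ(530/265) = 324 · 1 = 324
  d = 530: σ(530) · φ(530/530) = 972 · 1 = 972
Summing: (σ * φ)(530) = 208 + 624 + 312 + 936 + 216 + 648 + 324 + 972 = 4240.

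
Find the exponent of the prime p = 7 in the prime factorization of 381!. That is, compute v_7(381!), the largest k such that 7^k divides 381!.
v_7(381!) = 62

Legendre's formula: v_p(n!) = Σ_{k ≥ 1} ⌊n / p^k⌋. For p = 7, n = 381, the terms are:
  ⌊381/7^1⌋ = ⌊381/7⌋ = 54
  ⌊381/7^2⌋ = ⌊381/49⌋ = 7
  ⌊381/7^3⌋ = ⌊381/343⌋ = 1
(the next term ⌊381/7^4⌋ = 0, terminating the sum). Summing: v_7(381!) = 54 + 7 + 1 = 62.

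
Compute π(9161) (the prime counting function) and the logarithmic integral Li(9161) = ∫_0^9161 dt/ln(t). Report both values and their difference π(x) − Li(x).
π(9161) = 1136;  Li(9161) ≈ 1154.61;  π(x) − Li(x) ≈ -18.61.

Direct count of primes ≤ 9161 gives π(9161) = 1136. Numerical evaluation of the logarithmic integral gives Li(9161) ≈ 1154.61. The difference π(x) − Li(x) ≈ -18.61 is typically negative for small/moderate x (Li(x) overestimates), though Littlewood's theorem shows this sign changes infinitely often.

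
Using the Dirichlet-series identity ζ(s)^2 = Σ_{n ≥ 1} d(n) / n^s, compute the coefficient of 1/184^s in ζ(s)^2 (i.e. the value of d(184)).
d(184) = 8

ζ(s)^2 = (Σ 1/m^s)(Σ 1/k^s). The coefficient of 1/n^s in the product is the number of ordered pairs (m, k) with mk = n, which equals d(n). For n = 184, divisors are [1, 2, 4, 8, 23, 46, 92, 184], so d(184) = 8.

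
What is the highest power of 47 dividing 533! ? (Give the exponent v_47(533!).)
v_47(533!) = 11

Legendre's formula: v_p(n!) = Σ_{k ≥ 1} ⌊n / p^k⌋. For p = 47, n = 533, the terms are:
  ⌊533/47^1⌋ = ⌊533/47⌋ = 11
(the next term ⌊533/47^2⌋ = 0, terminating the sum). Summing: v_47(533!) = 11 = 11.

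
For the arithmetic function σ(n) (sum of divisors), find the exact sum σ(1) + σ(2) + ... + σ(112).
Σ_{n ≤ 112} σ(n) = 10399

Compute σ(n) for each 1 ≤ n ≤ 112: σ(1) = 1, σ(2) = 3, σ(3) = 4, σ(4) = 7, σ(5) = 6, σ(6) = 12, σ(7) = 8, σ(8) = 15, σ(9) = 13, σ(10) = 18, σ(11) = 12, σ(12) = 28, σ(13) = 14, σ(14) = 24, σ(15) = 24, σ(16) = 31, σ(17) = 18, σ(18) = 39, σ(19) = 20, σ(20) = 42, σ(21) = 32, σ(22) = 36, σ(23) = 24, σ(24) = 60, σ(25) = 31, σ(26) = 42, σ(27) = 40, σ(28) = 56, σ(29) = 30, σ(30) = 72, σ(31) = 32, σ(32) = 63, σ(33) = 48, σ(34) = 54, σ(35) = 48, σ(36) = 91, σ(37) = 38, σ(38) = 60, σ(39) = 56, σ(40) = 90, σ(41) = 42, σ(42) = 96, σ(43) = 44, σ(44) = 84, σ(45) = 78, σ(46) = 72, σ(47) = 48, σ(48) = 124, σ(49) = 57, σ(50) = 93, σ(51) = 72, σ(52) = 98, σ(53) = 54, σ(54) = 120, σ(55) = 72, σ(56) = 120, σ(57) = 80, σ(58) = 90, σ(59) = 60, σ(60) = 168, σ(61) = 62, σ(62) = 96, σ(63) = 104, σ(64) = 127, σ(65) = 84, σ(66) = 144, σ(67) = 68, σ(68) = 126, σ(69) = 96, σ(70) = 144, σ(71) = 72, σ(72) = 195, σ(73) = 74, σ(74) = 114, σ(75) = 124, σ(76) = 140, σ(77) = 96, σ(78) = 168, σ(79) = 80, σ(80) = 186, σ(81) = 121, σ(82) = 126, σ(83) = 84, σ(84) = 224, σ(85) = 108, σ(86) = 132, σ(87) = 120, σ(88) = 180, σ(89) = 90, σ(90) = 234, σ(91) = 112, σ(92) = 168, σ(93) = 128, σ(94) = 144, σ(95) = 120, σ(96) = 252, σ(97) = 98, σ(98) = 171, σ(99) = 156, σ(100) = 217, σ(101) = 102, σ(102) = 216, σ(103) = 104, σ(104) = 210, σ(105) = 192, σ(106) = 162, σ(107) = 108, σ(108) = 280, σ(109) = 110, σ(110) = 216, σ(111) = 152, σ(112) = 248. Summing all 112 values: 10399. (Average order: Σ_{n ≤ x} σ(n) ~ (π²/12) x². For x = 112, (π²/12)·112² ≈ 10317.03.)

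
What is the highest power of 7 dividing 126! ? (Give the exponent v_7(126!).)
v_7(126!) = 20

Legendre's formula: v_p(n!) = Σ_{k ≥ 1} ⌊n / p^k⌋. For p = 7, n = 126, the terms are:
  ⌊126/7^1⌋ = ⌊126/7⌋ = 18
  ⌊126/7^2⌋ = ⌊126/49⌋ = 2
(the next term ⌊126/7^3⌋ = 0, terminating the sum). Summing: v_7(126!) = 18 + 2 = 20.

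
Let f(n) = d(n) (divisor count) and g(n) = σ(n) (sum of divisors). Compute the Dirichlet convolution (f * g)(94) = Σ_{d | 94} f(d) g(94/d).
(d * σ)(94) = 250

Divisors of 94: [1, 2, 47, 94]. For each d | 94:
  d = 1: d(1) · σ(94/1) = 1 · 144 = 144
  d = 2: d(2) · σ(94/2) = 2 · 48 = 96
  d = 47: d(47) · σ(94/47) = 2 · 3 = 6
  d = 94: d(94) · σ(94/94) = 4 · 1 = 4
Summing: (d * σ)(94) = 144 + 96 + 6 + 4 = 250.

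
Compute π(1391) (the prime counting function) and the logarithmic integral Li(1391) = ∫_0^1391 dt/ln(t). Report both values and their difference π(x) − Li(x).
π(1391) = 221;  Li(1391) ≈ 232.83;  π(x) − Li(x) ≈ -11.83.

Direct count of primes ≤ 1391 gives π(1391) = 221. Numerical evaluation of the logarithmic integral gives Li(1391) ≈ 232.83. The difference π(x) − Li(x) ≈ -11.83 is typically negative for small/moderate x (Li(x) overestimates), though Littlewood's theorem shows this sign changes infinitely often.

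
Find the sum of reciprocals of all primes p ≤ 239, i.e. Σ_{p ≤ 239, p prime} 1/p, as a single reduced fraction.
Σ 1/p = 2098799936456271323771652759516428422371386490386771476792994918184499649543226735989117756998751/1062411448280052319722448549835623701226301211611796930357321893850294264731624591303255041960530

π(239) = 52, so the primes ≤ 239 are [2, 3, 5, 7, 11, 13, 17, 19, 23, 29, 31, 37, 41, 43, 47, 53, 59, 61, 67, 71, 73, 79, 83, 89, 97, 101, 103, 107, 109, 113, 127, 131, 137, 139, 149, 151, 157, 163, 167, 173, 179, 181, 191, 193, 197, 199, 211, 223, 227, 229, 233, 239]. Summing 1/p over these primes: 2098799936456271323771652759516428422371386490386771476792994918184499649543226735989117756998751/1062411448280052319722448549835623701226301211611796930357321893850294264731624591303255041960530 ≈ 1.9755. Mertens estimate ln ln(239) + 0.2615 ≈ 1.9620.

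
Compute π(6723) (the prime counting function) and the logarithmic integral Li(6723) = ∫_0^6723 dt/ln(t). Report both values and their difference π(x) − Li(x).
π(6723) = 867;  Li(6723) ≈ 882.97;  π(x) − Li(x) ≈ -15.97.

Direct count of primes ≤ 6723 gives π(6723) = 867. Numerical evaluation of the logarithmic integral gives Li(6723) ≈ 882.97. The difference π(x) − Li(x) ≈ -15.97 is typically negative for small/moderate x (Li(x) overestimates), though Littlewood's theorem shows this sign changes infinitely often.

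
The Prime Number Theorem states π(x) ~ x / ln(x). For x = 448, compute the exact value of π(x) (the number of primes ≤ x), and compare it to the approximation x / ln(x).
π(448) = 86;  x/ln(x) ≈ 73.38;  relative error ≈ 14.67%.

Directly count primes up to 448: π(448) = 86. The PNT approximation gives 448/ln(448) ≈ 448/6.10479 ≈ 73.38. Relative error (π(x) − x/ln(x)) / π(x) ≈ 14.67%; the approximation is known to undercount slightly (Li(x) is a better estimate).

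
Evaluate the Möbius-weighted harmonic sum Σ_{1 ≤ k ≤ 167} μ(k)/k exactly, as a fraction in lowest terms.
Σ μ(k)/k = 3320595668723936105212130194759121950701456962705503856339925674/481473710367991963528473107950567214598209565303106537707981745635

Values of μ(k) for 1 ≤ k ≤ 167: μ(1) = 1, μ(2) = -1, μ(3) = -1, μ(5) = -1, μ(6) = 1, μ(7) = -1, μ(10) = 1, μ(11) = -1, μ(13) = -1, μ(14) = 1, μ(15) = 1, μ(17) = -1, μ(19) = -1, μ(21) = 1, μ(22) = 1, μ(23) = -1, μ(26) = 1, μ(29) = -1, μ(30) = -1, μ(31) = -1, μ(33) = 1, μ(34) = 1, μ(35) = 1, μ(37) = -1, μ(38) = 1, μ(39) = 1, μ(41) = -1, μ(42) = -1, μ(43) = -1, μ(46) = 1, μ(47) = -1, μ(51) = 1, μ(53) = -1, μ(55) = 1, μ(57) = 1, μ(58) = 1, μ(59) = -1, μ(61) = -1, μ(62) = 1, μ(65) = 1, μ(66) = -1, μ(67) = -1, μ(69) = 1, μ(70) = -1, μ(71) = -1, μ(73) = -1, μ(74) = 1, μ(77) = 1, μ(78) = -1, μ(79) = -1, μ(82) = 1, μ(83) = -1, μ(85) = 1, μ(86) = 1, μ(87) = 1, μ(89) = -1, μ(91) = 1, μ(93) = 1, μ(94) = 1, μ(95) = 1, μ(97) = -1, μ(101) = -1, μ(102) = -1, μ(103) = -1, μ(105) = -1, μ(106) = 1, μ(107) = -1, μ(109) = -1, μ(110) = -1, μ(111) = 1, μ(113) = -1, μ(114) = -1, μ(115) = 1, μ(118) = 1, μ(119) = 1, μ(122) = 1, μ(123) = 1, μ(127) = -1, μ(129) = 1, μ(130) = -1, μ(131) = -1, μ(133) = 1, μ(134) = 1, μ(137) = -1, μ(138) = -1, μ(139) = -1, μ(141) = 1, μ(142) = 1, μ(143) = 1, μ(145) = 1, μ(146) = 1, μ(149) = -1, μ(151) = -1, μ(154) = -1, μ(155) = 1, μ(157) = -1, μ(158) = 1, μ(159) = 1, μ(161) = 1, μ(163) = -1, μ(165) = -1, μ(166) = 1, μ(167) = -1, with μ = 0 on non-squarefree integers. Summing μ(k)/k for k where μ(k) ≠ 0 gives 3320595668723936105212130194759121950701456962705503856339925674/481473710367991963528473107950567214598209565303106537707981745635 ≈ 0.0069. (PNT ⟺ this sum → 0 as n → ∞.)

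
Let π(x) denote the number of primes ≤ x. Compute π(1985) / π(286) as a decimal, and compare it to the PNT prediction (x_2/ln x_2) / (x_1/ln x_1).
π(1985)/π(286) = 299/61 ≈ 4.9016;  PNT prediction ≈ 5.1697.

π(286) = 61 and π(1985) = 299, so π(1985)/π(286) ≈ 4.9016. The PNT-predicted ratio is (1985/ln(1985)) / (286/ln(286)) ≈ 5.1697. The two agree to within a few percent, as expected.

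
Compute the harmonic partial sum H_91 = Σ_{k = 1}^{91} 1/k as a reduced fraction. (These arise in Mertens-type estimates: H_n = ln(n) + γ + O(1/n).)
H_91 = 3661081314759399341652108474601318124261/718766754945489455304472257065075294400

Direct summation: H_91 = 1 + 1/2 + ... + 1/91. The least common denominator is lcm(1, ..., 91) = 718766754945489455304472257065075294400; over this denominator the numerator is 718766754945489455304472257065075294400 + 359383377472744727652236128532537647200 + 239588918315163151768157419021691764800 + 179691688736372363826118064266268823600 + 143753350989097891060894451413015058880 + 119794459157581575884078709510845882400 + 102680964992212779329210322437867899200 + 89845844368186181913059032133134411800 + 79862972771721050589385806340563921600 + 71876675494548945530447225706507529440 + 65342432267771768664042932460461390400 + 59897229578790787942039354755422941200 + 55289750380422265792651712081928868800 + 51340482496106389664605161218933949600 + 47917783663032630353631483804338352960 + 44922922184093090956529516066567205900 + 42280397349734673841439544533239723200 + 39931486385860525294692903170281960800 + 37829829207657339752866960898161857600 + 35938337747274472765223612853253764720 + 34226988330737593109736774145955966400 + 32671216133885884332021466230230695200 + 31250728475890845882803141611525012800 + 29948614789395393971019677377711470600 + 28750670197819578212178890282603011776 + 27644875190211132896325856040964434400 + 26620990923907016863128602113521307200 + 25670241248053194832302580609466974800 + 24785060515361705355326629553968113600 + 23958891831516315176815741902169176480 + 23186024353080305009821685711776622400 + 22461461092046545478264758033283602950 + 21780810755923922888014310820153796800 + 21140198674867336920719772266619861600 + 20536192998442555865842064487573579840 + 19965743192930262647346451585140980400 + 19426128512040255548769520461218251200 + 18914914603828669876433480449080928800 + 18429916793474088597550570693976289600 + 17969168873637236382611806426626882360 + 17530896462085108665962737977196958400 + 17113494165368796554868387072977983200 + 16715505928964871053592378071280820800 + 16335608066942942166010733115115347600 + 15972594554344210117877161268112784320 + 15625364237945422941401570805762506400 + 15292909679691265006478133129044155200 + 14974307394697696985509838688855735300 + 14668709284601825618458617491123985600 + 14375335098909789106089445141301505888 + 14093465783244891280479848177746574400 + 13822437595105566448162928020482217200 + 13561636885763951986876835038963684800 + 13310495461953508431564301056760653600 + 13068486453554353732808586492092278080 + 12835120624026597416151290304733487400 + 12609943069219113250955653632720619200 + 12392530257680852677663314776984056800 + 12182487371957448394991055204492801600 + 11979445915758157588407870951084588240 + 11783061556483433693515938640411070400 + 11593012176540152504910842855888311200 + 11408996110245864369912258048651988800 + 11230730546023272739132379016641801475 + 11057950076084453158530342416385773760 + 10890405377961961444007155410076898400 + 10727862014111782914992123239777243200 + 10570099337433668460359886133309930800 + 10416909491963615294267713870508337600 + 10268096499221277932921032243786789920 + 10123475421767457116964397986832046400 + 9982871596465131323673225792570490200 + 9846119930760129524718798041987332800 + 9713064256020127774384760230609125600 + 9583556732606526070726296760867670592 + 9457457301914334938216740224540464400 + 9334633181110252666291847494351627200 + 9214958396737044298775285346988144800 + 9098313353740372851955345026140193600 + 8984584436818618191305903213313441180 + 8873663641302338954376200704507102400 + 8765448231042554332981368988598479200 + 8659840421029993437403280205603316800 + 8556747082684398277434193536488991600 + 8456079469946934768287908906647944640 + 8357752964482435526796189035640410400 + 8261686838453901785108876517989371200 + 8167804033471471083005366557557673800 + 8076030954443701744994070304101969600 + 7986297277172105058938580634056392160 + 7898535768631752256093101725989838400 = 3661081314759399341652108474601318124261, so H_91 = 3661081314759399341652108474601318124261/718766754945489455304472257065075294400 (already in lowest terms) ≈ 5.09356. (The PNT-adjacent estimate ln(91) + γ ≈ 5.08808 matches within O(1/n).)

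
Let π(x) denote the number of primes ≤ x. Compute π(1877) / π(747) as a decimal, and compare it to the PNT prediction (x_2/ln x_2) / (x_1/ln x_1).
π(1877)/π(747) = 288/132 ≈ 2.1818;  PNT prediction ≈ 2.2056.

π(747) = 132 and π(1877) = 288, so π(1877)/π(747) ≈ 2.1818. The PNT-predicted ratio is (1877/ln(1877)) / (747/ln(747)) ≈ 2.2056. The two agree to within a few percent, as expected.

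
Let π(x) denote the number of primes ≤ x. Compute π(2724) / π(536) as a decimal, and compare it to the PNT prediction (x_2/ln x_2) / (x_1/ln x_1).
π(2724)/π(536) = 397/99 ≈ 4.0101;  PNT prediction ≈ 4.0376.

π(536) = 99 and π(2724) = 397, so π(2724)/π(536) ≈ 4.0101. The PNT-predicted ratio is (2724/ln(2724)) / (536/ln(536)) ≈ 4.0376. The two agree to within a few percent, as expected.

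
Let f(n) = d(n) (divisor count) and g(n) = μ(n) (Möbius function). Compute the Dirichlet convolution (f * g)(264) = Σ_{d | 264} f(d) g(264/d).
(d * μ)(264) = 1

Divisors of 264: [1, 2, 3, 4, 6, 8, 11, 12, 22, 24, 33, 44, 66, 88, 132, 264]. For each d | 264:
  d = 1: d(1) · μ(264/1) = 1 · 0 = 0
  d = 2: d(2) · μ(264/2) = 2 · 0 = 0
  d = 3: d(3) · μ(264/3) = 2 · 0 = 0
  d = 4: d(4) · μ(264/4) = 3 · -1 = -3
  d = 6: d(6) · μ(264/6) = 4 · 0 = 0
  d = 8: d(8) · μ(264/8) = 4 · 1 = 4
  d = 11: d(11) · μ(264/11) = 2 · 0 = 0
  d = 12: d(12) · μ(264/12) = 6 · 1 = 6
  d = 22: d(22) · μ(264/22) = 4 · 0 = 0
  d = 24: d(24) · μ(264/24) = 8 · -1 = -8
  d = 33: d(33) · μ(264/33) = 4 · 0 = 0
  d = 44: d(44) · μ(264/44) = 6 · 1 = 6
  d = 66: d(66) · μ(264/66) = 8 · 0 = 0
  d = 88: d(88) · μ(264/88) = 8 · -1 = -8
  d = 132: d(132) · μ(264/132) = 12 · -1 = -12
  d = 264: d(264) · μ(264/264) = 16 · 1 = 16
Summing: (d * μ)(264) = 0 + 0 + 0 + -3 + 0 + 4 + 0 + 6 + 0 + -8 + 0 + 6 + 0 + -8 + -12 + 16 = 1.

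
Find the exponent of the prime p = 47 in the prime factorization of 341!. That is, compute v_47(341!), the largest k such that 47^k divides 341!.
v_47(341!) = 7

Legendre's formula: v_p(n!) = Σ_{k ≥ 1} ⌊n / p^k⌋. For p = 47, n = 341, the terms are:
  ⌊341/47^1⌋ = ⌊341/47⌋ = 7
(the next term ⌊341/47^2⌋ = 0, terminating the sum). Summing: v_47(341!) = 7 = 7.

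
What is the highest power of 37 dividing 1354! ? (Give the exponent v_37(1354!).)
v_37(1354!) = 36

Legendre's formula: v_p(n!) = Σ_{k ≥ 1} ⌊n / p^k⌋. For p = 37, n = 1354, the terms are:
  ⌊1354/37^1⌋ = ⌊1354/37⌋ = 36
(the next term ⌊1354/37^2⌋ = 0, terminating the sum). Summing: v_37(1354!) = 36 = 36.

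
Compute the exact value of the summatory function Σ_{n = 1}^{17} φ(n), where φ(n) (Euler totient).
Σ_{n ≤ 17} φ(n) = 96

Compute φ(n) for each 1 ≤ n ≤ 17: φ(1) = 1, φ(2) = 1, φ(3) = 2, φ(4) = 2, φ(5) = 4, φ(6) = 2, φ(7) = 6, φ(8) = 4, φ(9) = 6, φ(10) = 4, φ(11) = 10, φ(12) = 4, φ(13) = 12, φ(14) = 6, φ(15) = 8, φ(16) = 8, φ(17) = 16. Summing all 17 values: 96. (Average order: Σ_{n ≤ x} φ(n) ~ (3/π²) x². For x = 17, (3/π²)·17² ≈ 87.85.)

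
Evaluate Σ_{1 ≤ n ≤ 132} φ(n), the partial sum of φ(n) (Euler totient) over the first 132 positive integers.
Σ_{n ≤ 132} φ(n) = 5324

Compute φ(n) for each 1 ≤ n ≤ 132: φ(1) = 1, φ(2) = 1, φ(3) = 2, φ(4) = 2, φ(5) = 4, φ(6) = 2, φ(7) = 6, φ(8) = 4, φ(9) = 6, φ(10) = 4, φ(11) = 10, φ(12) = 4, φ(13) = 12, φ(14) = 6, φ(15) = 8, φ(16) = 8, φ(17) = 16, φ(18) = 6, φ(19) = 18, φ(20) = 8, φ(21) = 12, φ(22) = 10, φ(23) = 22, φ(24) = 8, φ(25) = 20, φ(26) = 12, φ(27) = 18, φ(28) = 12, φ(29) = 28, φ(30) = 8, φ(31) = 30, φ(32) = 16, φ(33) = 20, φ(34) = 16, φ(35) = 24, φ(36) = 12, φ(37) = 36, φ(38) = 18, φ(39) = 24, φ(40) = 16, φ(41) = 40, φ(42) = 12, φ(43) = 42, φ(44) = 20, φ(45) = 24, φ(46) = 22, φ(47) = 46, φ(48) = 16, φ(49) = 42, φ(50) = 20, φ(51) = 32, φ(52) = 24, φ(53) = 52, φ(54) = 18, φ(55) = 40, φ(56) = 24, φ(57) = 36, φ(58) = 28, φ(59) = 58, φ(60) = 16, φ(61) = 60, φ(62) = 30, φ(63) = 36, φ(64) = 32, φ(65) = 48, φ(66) = 20, φ(67) = 66, φ(68) = 32, φ(69) = 44, φ(70) = 24, φ(71) = 70, φ(72) = 24, φ(73) = 72, φ(74) = 36, φ(75) = 40, φ(76) = 36, φ(77) = 60, φ(78) = 24, φ(79) = 78, φ(80) = 32, φ(81) = 54, φ(82) = 40, φ(83) = 82, φ(84) = 24, φ(85) = 64, φ(86) = 42, φ(87) = 56, φ(88) = 40, φ(89) = 88, φ(90) = 24, φ(91) = 72, φ(92) = 44, φ(93) = 60, φ(94) = 46, φ(95) = 72, φ(96) = 32, φ(97) = 96, φ(98) = 42, φ(99) = 60, φ(100) = 40, φ(101) = 100, φ(102) = 32, φ(103) = 102, φ(104) = 48, φ(105) = 48, φ(106) = 52, φ(107) = 106, φ(108) = 36, φ(109) = 108, φ(110) = 40, φ(111) = 72, φ(112) = 48, φ(113) = 112, φ(114) = 36, φ(115) = 88, φ(116) = 56, φ(117) = 72, φ(118) = 58, φ(119) = 96, φ(120) = 32, φ(121) = 110, φ(122) = 60, φ(123) = 80, φ(124) = 60, φ(125) = 100, φ(126) = 36, φ(127) = 126, φ(128) = 64, φ(129) = 84, φ(130) = 48, φ(131) = 130, φ(132) = 40. Summing all 132 values: 5324. (Average order: Σ_{n ≤ x} φ(n) ~ (3/π²) x². For x = 132, (3/π²)·132² ≈ 5296.26.)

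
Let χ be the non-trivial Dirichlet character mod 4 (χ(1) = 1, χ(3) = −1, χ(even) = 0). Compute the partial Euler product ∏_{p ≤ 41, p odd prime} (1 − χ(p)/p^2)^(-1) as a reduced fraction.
∏ = 229680782632694823859/250495395975659520000

The odd primes p ≤ 41 are [3, 5, 7, 11, 13, 17, 19, 23, 29, 31, 37, 41]. For each, χ(p) = 1 if p ≡ 1 mod 4, χ(p) = −1 if p ≡ 3 mod 4. Taking (1 − χ(p)/p^2)^(-1) = p^2/(p^2 − χ(p)): (1 − (-1)/3^2)^(-1) · (1 − (1)/5^2)^(-1) · (1 − (-1)/7^2)^(-1) · (1 − (-1)/11^2)^(-1) · (1 − (1)/13^2)^(-1) · (1 − (1)/17^2)^(-1) · (1 − (-1)/19^2)^(-1) · (1 − (-1)/23^2)^(-1) · (1 − (1)/29^2)^(-1) · (1 − (-1)/31^2)^(-1) · (1 − (1)/37^2)^(-1) · (1 − (1)/41^2)^(-1) = 229680782632694823859/250495395975659520000.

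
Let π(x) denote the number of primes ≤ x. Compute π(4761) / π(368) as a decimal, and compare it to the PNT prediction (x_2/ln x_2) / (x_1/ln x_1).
π(4761)/π(368) = 641/73 ≈ 8.7808;  PNT prediction ≈ 9.0262.

π(368) = 73 and π(4761) = 641, so π(4761)/π(368) ≈ 8.7808. The PNT-predicted ratio is (4761/ln(4761)) / (368/ln(368)) ≈ 9.0262. The two agree to within a few percent, as expected.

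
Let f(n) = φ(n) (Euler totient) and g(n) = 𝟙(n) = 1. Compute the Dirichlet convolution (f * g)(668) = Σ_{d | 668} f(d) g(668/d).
(φ * 𝟙)(668) = 668

Divisors of 668: [1, 2, 4, 167, 334, 668]. For each d | 668:
  d = 1: φ(1) · 𝟙(668/1) = 1 · 1 = 1
  d = 2: φ(2) · 𝟙(668/2) = 1 · 1 = 1
  d = 4: φ(4) · 𝟙(668/4) = 2 · 1 = 2
  d = 167: φ(167) · 𝟙(668/167) = 166 · 1 = 166
  d = 334: φ(334) · 𝟙(668/334) = 166 · 1 = 166
  d = 668: φ(668) · 𝟙(668/668) = 332 · 1 = 332
Summing: (φ * 𝟙)(668) = 1 + 1 + 2 + 166 + 166 + 332 = 668.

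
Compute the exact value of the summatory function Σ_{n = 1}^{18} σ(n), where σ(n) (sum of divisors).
Σ_{n ≤ 18} σ(n) = 277

Compute σ(n) for each 1 ≤ n ≤ 18: σ(1) = 1, σ(2) = 3, σ(3) = 4, σ(4) = 7, σ(5) = 6, σ(6) = 12, σ(7) = 8, σ(8) = 15, σ(9) = 13, σ(10) = 18, σ(11) = 12, σ(12) = 28, σ(13) = 14, σ(14) = 24, σ(15) = 24, σ(16) = 31, σ(17) = 18, σ(18) = 39. Summing all 18 values: 277. (Average order: Σ_{n ≤ x} σ(n) ~ (π²/12) x². For x = 18, (π²/12)·18² ≈ 266.48.)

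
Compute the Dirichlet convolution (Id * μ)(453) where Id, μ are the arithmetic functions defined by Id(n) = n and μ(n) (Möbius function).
(Id * μ)(453) = 300

Divisors of 453: [1, 3, 151, 453]. For each d | 453:
  d = 1: Id(1) · μ(453/1) = 1 · 1 = 1
  d = 3: Id(3) · μ(453/3) = 3 · -1 = -3
  d = 151: Id(151) · μ(453/151) = 151 · -1 = -151
  d = 453: Id(453) · μ(453/453) = 453 · 1 = 453
Summing: (Id * μ)(453) = 1 + -3 + -151 + 453 = 300.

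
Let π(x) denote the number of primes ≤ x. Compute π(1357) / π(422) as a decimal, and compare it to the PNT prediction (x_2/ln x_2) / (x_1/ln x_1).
π(1357)/π(422) = 217/82 ≈ 2.6463;  PNT prediction ≈ 2.6949.

π(422) = 82 and π(1357) = 217, so π(1357)/π(422) ≈ 2.6463. The PNT-predicted ratio is (1357/ln(1357)) / (422/ln(422)) ≈ 2.6949. The two agree to within a few percent, as expected.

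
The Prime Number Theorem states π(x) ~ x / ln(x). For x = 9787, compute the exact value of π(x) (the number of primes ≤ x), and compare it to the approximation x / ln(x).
π(9787) = 1207;  x/ln(x) ≈ 1065.10;  relative error ≈ 11.76%.

Directly count primes up to 9787: π(9787) = 1207. The PNT approximation gives 9787/ln(9787) ≈ 9787/9.18881 ≈ 1065.10. Relative error (π(x) − x/ln(x)) / π(x) ≈ 11.76%; the approximation is known to undercount slightly (Li(x) is a better estimate).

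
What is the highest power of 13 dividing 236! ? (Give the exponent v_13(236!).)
v_13(236!) = 19

Legendre's formula: v_p(n!) = Σ_{k ≥ 1} ⌊n / p^k⌋. For p = 13, n = 236, the terms are:
  ⌊236/13^1⌋ = ⌊236/13⌋ = 18
  ⌊236/13^2⌋ = ⌊236/169⌋ = 1
(the next term ⌊236/13^3⌋ = 0, terminating the sum). Summing: v_13(236!) = 18 + 1 = 19.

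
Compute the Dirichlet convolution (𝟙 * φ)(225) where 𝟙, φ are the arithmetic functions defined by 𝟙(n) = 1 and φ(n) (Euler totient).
(𝟙 * φ)(225) = 225

Divisors of 225: [1, 3, 5, 9, 15, 25, 45, 75, 225]. For each d | 225:
  d = 1: 𝟙(1) · φ(225/1) = 1 · 120 = 120
  d = 3: 𝟙(3) · φ(225/3) = 1 · 40 = 40
  d = 5: 𝟙(5) · φ(225/5) = 1 · 24 = 24
  d = 9: 𝟙(9) · φ(225/9) = 1 · 20 = 20
  d = 15: 𝟙(15) · φ(225/15) = 1 · 8 = 8
  d = 25: 𝟙(25) · φ(225/25) = 1 · 6 = 6
  d = 45: 𝟙(45) · φ(225/45) = 1 · 4 = 4
  d = 75: 𝟙(75) · φ(225/75) = 1 · 2 = 2
  d = 225: 𝟙(225) · φ(225/225) = 1 · 1 = 1
Summing: (𝟙 * φ)(225) = 120 + 40 + 24 + 20 + 8 + 6 + 4 + 2 + 1 = 225.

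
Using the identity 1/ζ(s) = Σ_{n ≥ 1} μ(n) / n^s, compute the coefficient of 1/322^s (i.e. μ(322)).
μ(322) = -1

Factor n = 322 = 2 · 7 · 23. μ(n) = 0 if any exponent ≥ 2 (not squarefree); otherwise μ(n) = (−1)^{ω(n)} where ω(n) is the number of distinct prime factors. Applying: μ(322) = -1.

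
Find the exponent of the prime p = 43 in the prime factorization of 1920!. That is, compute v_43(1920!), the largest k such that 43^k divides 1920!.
v_43(1920!) = 45

Legendre's formula: v_p(n!) = Σ_{k ≥ 1} ⌊n / p^k⌋. For p = 43, n = 1920, the terms are:
  ⌊1920/43^1⌋ = ⌊1920/43⌋ = 44
  ⌊1920/43^2⌋ = ⌊1920/1849⌋ = 1
(the next term ⌊1920/43^3⌋ = 0, terminating the sum). Summing: v_43(1920!) = 44 + 1 = 45.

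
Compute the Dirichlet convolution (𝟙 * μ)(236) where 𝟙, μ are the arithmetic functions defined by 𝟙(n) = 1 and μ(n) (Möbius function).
(𝟙 * μ)(236) = 0

Divisors of 236: [1, 2, 4, 59, 118, 236]. For each d | 236:
  d = 1: 𝟙(1) · μ(236/1) = 1 · 0 = 0
  d = 2: 𝟙(2) · μ(236/2) = 1 · 1 = 1
  d = 4: 𝟙(4) · μ(236/4) = 1 · -1 = -1
  d = 59: 𝟙(59) · μ(236/59) = 1 · 0 = 0
  d = 118: 𝟙(118) · μ(236/118) = 1 · -1 = -1
  d = 236: 𝟙(236) · μ(236/236) = 1 · 1 = 1
Summing: (𝟙 * μ)(236) = 0 + 1 + -1 + 0 + -1 + 1 = 0.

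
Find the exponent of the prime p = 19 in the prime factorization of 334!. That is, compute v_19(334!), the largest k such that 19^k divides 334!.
v_19(334!) = 17

Legendre's formula: v_p(n!) = Σ_{k ≥ 1} ⌊n / p^k⌋. For p = 19, n = 334, the terms are:
  ⌊334/19^1⌋ = ⌊334/19⌋ = 17
(the next term ⌊334/19^2⌋ = 0, terminating the sum). Summing: v_19(334!) = 17 = 17.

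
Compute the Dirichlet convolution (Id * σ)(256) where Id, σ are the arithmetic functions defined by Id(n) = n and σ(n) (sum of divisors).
(Id * σ)(256) = 4097

Divisors of 256: [1, 2, 4, 8, 16, 32, 64, 128, 256]. For each d | 256:
  d = 1: Id(1) · σ(256/1) = 1 · 511 = 511
  d = 2: Id(2) · σ(256/2) = 2 · 255 = 510
  d = 4: Id(4) · σ(256/4) = 4 · 127 = 508
  d = 8: Id(8) · σ(256/8) = 8 · 63 = 504
  d = 16: Id(16) · σ(256/16) = 16 · 31 = 496
  d = 32: Id(32) · σ(256/32) = 32 · 15 = 480
  d = 64: Id(64) · σ(256/64) = 64 · 7 = 448
  d = 128: Id(128) · σ(256/128) = 128 · 3 = 384
  d = 256: Id(256) · σ(256/256) = 256 · 1 = 256
Summing: (Id * σ)(256) = 511 + 510 + 508 + 504 + 496 + 480 + 448 + 384 + 256 = 4097.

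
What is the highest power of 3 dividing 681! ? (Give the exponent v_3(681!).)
v_3(681!) = 337

Legendre's formula: v_p(n!) = Σ_{k ≥ 1} ⌊n / p^k⌋. For p = 3, n = 681, the terms are:
  ⌊681/3^1⌋ = ⌊681/3⌋ = 227
  ⌊681/3^2⌋ = ⌊681/9⌋ = 75
  ⌊681/3^3⌋ = ⌊681/27⌋ = 25
  ⌊681/3^4⌋ = ⌊681/81⌋ = 8
  ⌊681/3^5⌋ = ⌊681/243⌋ = 2
(the next term ⌊681/3^6⌋ = 0, terminating the sum). Summing: v_3(681!) = 227 + 75 + 25 + 8 + 2 = 337.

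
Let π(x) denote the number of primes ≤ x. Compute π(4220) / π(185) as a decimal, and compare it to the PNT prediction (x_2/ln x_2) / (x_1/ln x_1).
π(4220)/π(185) = 578/42 ≈ 13.7619;  PNT prediction ≈ 14.2653.

π(185) = 42 and π(4220) = 578, so π(4220)/π(185) ≈ 13.7619. The PNT-predicted ratio is (4220/ln(4220)) / (185/ln(185)) ≈ 14.2653. The two agree to within a few percent, as expected.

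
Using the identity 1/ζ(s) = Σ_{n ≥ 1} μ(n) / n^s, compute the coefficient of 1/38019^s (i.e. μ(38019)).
μ(38019) = 1

Factor n = 38019 = 3 · 19 · 23 · 29. μ(n) = 0 if any exponent ≥ 2 (not squarefree); otherwise μ(n) = (−1)^{ω(n)} where ω(n) is the number of distinct prime factors. Applying: μ(38019) = 1.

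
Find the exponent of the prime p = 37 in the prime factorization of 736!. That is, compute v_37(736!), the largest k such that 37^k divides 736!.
v_37(736!) = 19

Legendre's formula: v_p(n!) = Σ_{k ≥ 1} ⌊n / p^k⌋. For p = 37, n = 736, the terms are:
  ⌊736/37^1⌋ = ⌊736/37⌋ = 19
(the next term ⌊736/37^2⌋ = 0, terminating the sum). Summing: v_37(736!) = 19 = 19.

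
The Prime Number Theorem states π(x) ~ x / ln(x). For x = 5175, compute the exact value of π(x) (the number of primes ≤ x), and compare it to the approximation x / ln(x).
π(5175) = 689;  x/ln(x) ≈ 605.15;  relative error ≈ 12.17%.

Directly count primes up to 5175: π(5175) = 689. The PNT approximation gives 5175/ln(5175) ≈ 5175/8.55159 ≈ 605.15. Relative error (π(x) − x/ln(x)) / π(x) ≈ 12.17%; the approximation is known to undercount slightly (Li(x) is a better estimate).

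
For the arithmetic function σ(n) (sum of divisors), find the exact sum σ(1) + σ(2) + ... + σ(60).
Σ_{n ≤ 60} σ(n) = 3014

Compute σ(n) for each 1 ≤ n ≤ 60: σ(1) = 1, σ(2) = 3, σ(3) = 4, σ(4) = 7, σ(5) = 6, σ(6) = 12, σ(7) = 8, σ(8) = 15, σ(9) = 13, σ(10) = 18, σ(11) = 12, σ(12) = 28, σ(13) = 14, σ(14) = 24, σ(15) = 24, σ(16) = 31, σ(17) = 18, σ(18) = 39, σ(19) = 20, σ(20) = 42, σ(21) = 32, σ(22) = 36, σ(23) = 24, σ(24) = 60, σ(25) = 31, σ(26) = 42, σ(27) = 40, σ(28) = 56, σ(29) = 30, σ(30) = 72, σ(31) = 32, σ(32) = 63, σ(33) = 48, σ(34) = 54, σ(35) = 48, σ(36) = 91, σ(37) = 38, σ(38) = 60, σ(39) = 56, σ(40) = 90, σ(41) = 42, σ(42) = 96, σ(43) = 44, σ(44) = 84, σ(45) = 78, σ(46) = 72, σ(47) = 48, σ(48) = 124, σ(49) = 57, σ(50) = 93, σ(51) = 72, σ(52) = 98, σ(53) = 54, σ(54) = 120, σ(55) = 72, σ(56) = 120, σ(57) = 80, σ(58) = 90, σ(59) = 60, σ(60) = 168. Summing all 60 values: 3014. (Average order: Σ_{n ≤ x} σ(n) ~ (π²/12) x². For x = 60, (π²/12)·60² ≈ 2960.88.)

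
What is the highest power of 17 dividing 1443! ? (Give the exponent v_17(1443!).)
v_17(1443!) = 88

Legendre's formula: v_p(n!) = Σ_{k ≥ 1} ⌊n / p^k⌋. For p = 17, n = 1443, the terms are:
  ⌊1443/17^1⌋ = ⌊1443/17⌋ = 84
  ⌊1443/17^2⌋ = ⌊1443/289⌋ = 4
(the next term ⌊1443/17^3⌋ = 0, terminating the sum). Summing: v_17(1443!) = 84 + 4 = 88.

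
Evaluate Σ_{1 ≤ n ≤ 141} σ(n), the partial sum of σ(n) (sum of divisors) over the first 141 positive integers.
Σ_{n ≤ 141} σ(n) = 16399

Compute σ(n) for each 1 ≤ n ≤ 141: σ(1) = 1, σ(2) = 3, σ(3) = 4, σ(4) = 7, σ(5) = 6, σ(6) = 12, σ(7) = 8, σ(8) = 15, σ(9) = 13, σ(10) = 18, σ(11) = 12, σ(12) = 28, σ(13) = 14, σ(14) = 24, σ(15) = 24, σ(16) = 31, σ(17) = 18, σ(18) = 39, σ(19) = 20, σ(20) = 42, σ(21) = 32, σ(22) = 36, σ(23) = 24, σ(24) = 60, σ(25) = 31, σ(26) = 42, σ(27) = 40, σ(28) = 56, σ(29) = 30, σ(30) = 72, σ(31) = 32, σ(32) = 63, σ(33) = 48, σ(34) = 54, σ(35) = 48, σ(36) = 91, σ(37) = 38, σ(38) = 60, σ(39) = 56, σ(40) = 90, σ(41) = 42, σ(42) = 96, σ(43) = 44, σ(44) = 84, σ(45) = 78, σ(46) = 72, σ(47) = 48, σ(48) = 124, σ(49) = 57, σ(50) = 93, σ(51) = 72, σ(52) = 98, σ(53) = 54, σ(54) = 120, σ(55) = 72, σ(56) = 120, σ(57) = 80, σ(58) = 90, σ(59) = 60, σ(60) = 168, σ(61) = 62, σ(62) = 96, σ(63) = 104, σ(64) = 127, σ(65) = 84, σ(66) = 144, σ(67) = 68, σ(68) = 126, σ(69) = 96, σ(70) = 144, σ(71) = 72, σ(72) = 195, σ(73) = 74, σ(74) = 114, σ(75) = 124, σ(76) = 140, σ(77) = 96, σ(78) = 168, σ(79) = 80, σ(80) = 186, σ(81) = 121, σ(82) = 126, σ(83) = 84, σ(84) = 224, σ(85) = 108, σ(86) = 132, σ(87) = 120, σ(88) = 180, σ(89) = 90, σ(90) = 234, σ(91) = 112, σ(92) = 168, σ(93) = 128, σ(94) = 144, σ(95) = 120, σ(96) = 252, σ(97) = 98, σ(98) = 171, σ(99) = 156, σ(100) = 217, σ(101) = 102, σ(102) = 216, σ(103) = 104, σ(104) = 210, σ(105) = 192, σ(106) = 162, σ(107) = 108, σ(108) = 280, σ(109) = 110, σ(110) = 216, σ(111) = 152, σ(112) = 248, σ(113) = 114, σ(114) = 240, σ(115) = 144, σ(116) = 210, σ(117) = 182, σ(118) = 180, σ(119) = 144, σ(120) = 360, σ(121) = 133, σ(122) = 186, σ(123) = 168, σ(124) = 224, σ(125) = 156, σ(126) = 312, σ(127) = 128, σ(128) = 255, σ(129) = 176, σ(130) = 252, σ(131) = 132, σ(132) = 336, σ(133) = 160, σ(134) = 204, σ(135) = 240, σ(136) = 270, σ(137) = 138, σ(138) = 288, σ(139) = 140, σ(140) = 336, σ(141) = 192. Summing all 141 values: 16399. (Average order: Σ_{n ≤ x} σ(n) ~ (π²/12) x². For x = 141, (π²/12)·141² ≈ 16351.47.)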